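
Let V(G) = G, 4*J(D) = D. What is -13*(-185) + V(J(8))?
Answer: 2407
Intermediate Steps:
J(D) = D/4
-13*(-185) + V(J(8)) = -13*(-185) + (1/4)*8 = 2405 + 2 = 2407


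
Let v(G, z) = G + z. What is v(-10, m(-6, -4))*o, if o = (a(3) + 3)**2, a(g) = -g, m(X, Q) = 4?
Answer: 0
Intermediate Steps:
o = 0 (o = (-1*3 + 3)**2 = (-3 + 3)**2 = 0**2 = 0)
v(-10, m(-6, -4))*o = (-10 + 4)*0 = -6*0 = 0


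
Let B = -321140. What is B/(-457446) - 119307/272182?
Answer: 16416008779/62254283586 ≈ 0.26369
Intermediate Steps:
B/(-457446) - 119307/272182 = -321140/(-457446) - 119307/272182 = -321140*(-1/457446) - 119307*1/272182 = 160570/228723 - 119307/272182 = 16416008779/62254283586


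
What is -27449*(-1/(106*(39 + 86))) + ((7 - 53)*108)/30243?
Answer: 254771369/133573250 ≈ 1.9074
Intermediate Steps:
-27449*(-1/(106*(39 + 86))) + ((7 - 53)*108)/30243 = -27449/((-106*125)) - 46*108*(1/30243) = -27449/(-13250) - 4968*1/30243 = -27449*(-1/13250) - 1656/10081 = 27449/13250 - 1656/10081 = 254771369/133573250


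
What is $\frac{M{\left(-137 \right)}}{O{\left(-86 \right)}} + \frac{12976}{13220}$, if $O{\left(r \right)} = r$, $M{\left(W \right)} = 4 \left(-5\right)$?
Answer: $\frac{172542}{142115} \approx 1.2141$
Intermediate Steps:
$M{\left(W \right)} = -20$
$\frac{M{\left(-137 \right)}}{O{\left(-86 \right)}} + \frac{12976}{13220} = - \frac{20}{-86} + \frac{12976}{13220} = \left(-20\right) \left(- \frac{1}{86}\right) + 12976 \cdot \frac{1}{13220} = \frac{10}{43} + \frac{3244}{3305} = \frac{172542}{142115}$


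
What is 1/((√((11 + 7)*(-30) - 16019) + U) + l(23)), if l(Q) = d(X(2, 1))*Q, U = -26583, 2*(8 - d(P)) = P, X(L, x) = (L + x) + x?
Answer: -26445/699354584 - I*√16559/699354584 ≈ -3.7813e-5 - 1.84e-7*I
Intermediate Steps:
X(L, x) = L + 2*x
d(P) = 8 - P/2
l(Q) = 6*Q (l(Q) = (8 - (2 + 2*1)/2)*Q = (8 - (2 + 2)/2)*Q = (8 - ½*4)*Q = (8 - 2)*Q = 6*Q)
1/((√((11 + 7)*(-30) - 16019) + U) + l(23)) = 1/((√((11 + 7)*(-30) - 16019) - 26583) + 6*23) = 1/((√(18*(-30) - 16019) - 26583) + 138) = 1/((√(-540 - 16019) - 26583) + 138) = 1/((√(-16559) - 26583) + 138) = 1/((I*√16559 - 26583) + 138) = 1/((-26583 + I*√16559) + 138) = 1/(-26445 + I*√16559)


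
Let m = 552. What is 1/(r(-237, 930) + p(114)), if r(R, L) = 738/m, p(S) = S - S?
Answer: 92/123 ≈ 0.74797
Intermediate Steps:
p(S) = 0
r(R, L) = 123/92 (r(R, L) = 738/552 = 738*(1/552) = 123/92)
1/(r(-237, 930) + p(114)) = 1/(123/92 + 0) = 1/(123/92) = 92/123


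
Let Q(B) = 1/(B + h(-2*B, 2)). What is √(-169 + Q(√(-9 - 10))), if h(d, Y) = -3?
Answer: √((508 - 169*I*√19)/(-3 + I*√19)) ≈ 0.00599 - 13.004*I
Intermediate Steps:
Q(B) = 1/(-3 + B) (Q(B) = 1/(B - 3) = 1/(-3 + B))
√(-169 + Q(√(-9 - 10))) = √(-169 + 1/(-3 + √(-9 - 10))) = √(-169 + 1/(-3 + √(-19))) = √(-169 + 1/(-3 + I*√19))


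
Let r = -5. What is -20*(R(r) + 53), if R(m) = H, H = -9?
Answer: -880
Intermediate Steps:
R(m) = -9
-20*(R(r) + 53) = -20*(-9 + 53) = -20*44 = -880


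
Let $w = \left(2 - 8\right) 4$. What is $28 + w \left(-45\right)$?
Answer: $1108$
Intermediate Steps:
$w = -24$ ($w = \left(2 - 8\right) 4 = \left(-6\right) 4 = -24$)
$28 + w \left(-45\right) = 28 - -1080 = 28 + 1080 = 1108$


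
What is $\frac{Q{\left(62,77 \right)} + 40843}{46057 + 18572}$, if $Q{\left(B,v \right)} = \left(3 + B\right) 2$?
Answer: $\frac{40973}{64629} \approx 0.63397$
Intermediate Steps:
$Q{\left(B,v \right)} = 6 + 2 B$
$\frac{Q{\left(62,77 \right)} + 40843}{46057 + 18572} = \frac{\left(6 + 2 \cdot 62\right) + 40843}{46057 + 18572} = \frac{\left(6 + 124\right) + 40843}{64629} = \left(130 + 40843\right) \frac{1}{64629} = 40973 \cdot \frac{1}{64629} = \frac{40973}{64629}$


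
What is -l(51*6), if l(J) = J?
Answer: -306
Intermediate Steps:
-l(51*6) = -51*6 = -1*306 = -306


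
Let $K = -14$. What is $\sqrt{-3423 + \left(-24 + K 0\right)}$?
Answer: $3 i \sqrt{383} \approx 58.711 i$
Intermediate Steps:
$\sqrt{-3423 + \left(-24 + K 0\right)} = \sqrt{-3423 - 24} = \sqrt{-3447} = 3 i \sqrt{383}$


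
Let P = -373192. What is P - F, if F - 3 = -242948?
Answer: -130247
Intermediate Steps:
F = -242945 (F = 3 - 242948 = -242945)
P - F = -373192 - 1*(-242945) = -373192 + 242945 = -130247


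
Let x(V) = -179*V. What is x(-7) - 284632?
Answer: -283379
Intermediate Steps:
x(V) = -179*V
x(-7) - 284632 = -179*(-7) - 284632 = 1253 - 284632 = -283379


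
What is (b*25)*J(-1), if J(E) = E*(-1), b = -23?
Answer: -575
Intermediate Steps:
J(E) = -E
(b*25)*J(-1) = (-23*25)*(-1*(-1)) = -575*1 = -575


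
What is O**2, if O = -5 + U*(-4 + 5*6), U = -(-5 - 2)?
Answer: 31329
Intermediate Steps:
U = 7 (U = -1*(-7) = 7)
O = 177 (O = -5 + 7*(-4 + 5*6) = -5 + 7*(-4 + 30) = -5 + 7*26 = -5 + 182 = 177)
O**2 = 177**2 = 31329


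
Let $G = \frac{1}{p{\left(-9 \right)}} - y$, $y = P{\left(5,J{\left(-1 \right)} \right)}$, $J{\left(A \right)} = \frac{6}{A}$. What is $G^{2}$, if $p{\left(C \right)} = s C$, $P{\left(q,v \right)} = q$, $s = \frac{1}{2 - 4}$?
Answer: $\frac{1849}{81} \approx 22.827$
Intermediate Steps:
$s = - \frac{1}{2}$ ($s = \frac{1}{-2} = - \frac{1}{2} \approx -0.5$)
$p{\left(C \right)} = - \frac{C}{2}$
$y = 5$
$G = - \frac{43}{9}$ ($G = \frac{1}{\left(- \frac{1}{2}\right) \left(-9\right)} - 5 = \frac{1}{\frac{9}{2}} - 5 = \frac{2}{9} - 5 = - \frac{43}{9} \approx -4.7778$)
$G^{2} = \left(- \frac{43}{9}\right)^{2} = \frac{1849}{81}$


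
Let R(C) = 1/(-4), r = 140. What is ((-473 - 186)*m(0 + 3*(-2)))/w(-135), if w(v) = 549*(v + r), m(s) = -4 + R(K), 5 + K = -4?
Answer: 11203/10980 ≈ 1.0203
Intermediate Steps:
K = -9 (K = -5 - 4 = -9)
R(C) = -¼
m(s) = -17/4 (m(s) = -4 - ¼ = -17/4)
w(v) = 76860 + 549*v (w(v) = 549*(v + 140) = 549*(140 + v) = 76860 + 549*v)
((-473 - 186)*m(0 + 3*(-2)))/w(-135) = ((-473 - 186)*(-17/4))/(76860 + 549*(-135)) = (-659*(-17/4))/(76860 - 74115) = (11203/4)/2745 = (11203/4)*(1/2745) = 11203/10980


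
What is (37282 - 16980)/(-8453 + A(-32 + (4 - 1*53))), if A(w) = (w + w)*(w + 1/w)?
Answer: 20302/4671 ≈ 4.3464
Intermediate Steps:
A(w) = 2*w*(w + 1/w) (A(w) = (2*w)*(w + 1/w) = 2*w*(w + 1/w))
(37282 - 16980)/(-8453 + A(-32 + (4 - 1*53))) = (37282 - 16980)/(-8453 + (2 + 2*(-32 + (4 - 1*53))**2)) = 20302/(-8453 + (2 + 2*(-32 + (4 - 53))**2)) = 20302/(-8453 + (2 + 2*(-32 - 49)**2)) = 20302/(-8453 + (2 + 2*(-81)**2)) = 20302/(-8453 + (2 + 2*6561)) = 20302/(-8453 + (2 + 13122)) = 20302/(-8453 + 13124) = 20302/4671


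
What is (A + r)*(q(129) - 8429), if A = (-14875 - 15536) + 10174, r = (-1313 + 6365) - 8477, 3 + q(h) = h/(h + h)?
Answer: 199506153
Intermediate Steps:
q(h) = -5/2 (q(h) = -3 + h/(h + h) = -3 + h/((2*h)) = -3 + (1/(2*h))*h = -3 + 1/2 = -5/2)
r = -3425 (r = 5052 - 8477 = -3425)
A = -20237 (A = -30411 + 10174 = -20237)
(A + r)*(q(129) - 8429) = (-20237 - 3425)*(-5/2 - 8429) = -23662*(-16863/2) = 199506153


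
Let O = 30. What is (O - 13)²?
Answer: 289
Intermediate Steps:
(O - 13)² = (30 - 13)² = 17² = 289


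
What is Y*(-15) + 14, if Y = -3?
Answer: 59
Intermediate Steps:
Y*(-15) + 14 = -3*(-15) + 14 = 45 + 14 = 59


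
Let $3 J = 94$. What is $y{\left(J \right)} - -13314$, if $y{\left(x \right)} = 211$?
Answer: $13525$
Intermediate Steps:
$J = \frac{94}{3}$ ($J = \frac{1}{3} \cdot 94 = \frac{94}{3} \approx 31.333$)
$y{\left(J \right)} - -13314 = 211 - -13314 = 211 + 13314 = 13525$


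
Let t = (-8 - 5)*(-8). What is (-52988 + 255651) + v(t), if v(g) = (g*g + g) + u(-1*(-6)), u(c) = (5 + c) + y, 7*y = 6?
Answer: 1495164/7 ≈ 2.1359e+5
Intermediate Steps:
y = 6/7 (y = (⅐)*6 = 6/7 ≈ 0.85714)
t = 104 (t = -13*(-8) = 104)
u(c) = 41/7 + c (u(c) = (5 + c) + 6/7 = 41/7 + c)
v(g) = 83/7 + g + g² (v(g) = (g*g + g) + (41/7 - 1*(-6)) = (g² + g) + (41/7 + 6) = (g + g²) + 83/7 = 83/7 + g + g²)
(-52988 + 255651) + v(t) = (-52988 + 255651) + (83/7 + 104 + 104²) = 202663 + (83/7 + 104 + 10816) = 202663 + 76523/7 = 1495164/7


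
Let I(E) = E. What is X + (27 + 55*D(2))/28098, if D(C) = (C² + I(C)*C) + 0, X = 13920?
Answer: 391124627/28098 ≈ 13920.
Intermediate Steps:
D(C) = 2*C² (D(C) = (C² + C*C) + 0 = (C² + C²) + 0 = 2*C² + 0 = 2*C²)
X + (27 + 55*D(2))/28098 = 13920 + (27 + 55*(2*2²))/28098 = 13920 + (27 + 55*(2*4))*(1/28098) = 13920 + (27 + 55*8)*(1/28098) = 13920 + (27 + 440)*(1/28098) = 13920 + 467*(1/28098) = 13920 + 467/28098 = 391124627/28098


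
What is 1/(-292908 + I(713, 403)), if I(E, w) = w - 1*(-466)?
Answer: -1/292039 ≈ -3.4242e-6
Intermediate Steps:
I(E, w) = 466 + w (I(E, w) = w + 466 = 466 + w)
1/(-292908 + I(713, 403)) = 1/(-292908 + (466 + 403)) = 1/(-292908 + 869) = 1/(-292039) = -1/292039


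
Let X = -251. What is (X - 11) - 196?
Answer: -458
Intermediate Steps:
(X - 11) - 196 = (-251 - 11) - 196 = -262 - 196 = -458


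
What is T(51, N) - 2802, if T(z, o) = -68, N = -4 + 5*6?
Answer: -2870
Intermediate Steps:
N = 26 (N = -4 + 30 = 26)
T(51, N) - 2802 = -68 - 2802 = -2870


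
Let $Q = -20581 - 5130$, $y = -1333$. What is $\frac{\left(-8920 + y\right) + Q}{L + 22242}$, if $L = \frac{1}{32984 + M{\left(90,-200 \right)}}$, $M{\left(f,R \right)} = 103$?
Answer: $- \frac{1189940868}{735921055} \approx -1.6169$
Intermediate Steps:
$Q = -25711$ ($Q = -20581 - 5130 = -25711$)
$L = \frac{1}{33087}$ ($L = \frac{1}{32984 + 103} = \frac{1}{33087} \approx 3.0223 \cdot 10^{-5}$)
$\frac{\left(-8920 + y\right) + Q}{L + 22242} = \frac{\left(-8920 - 1333\right) - 25711}{\frac{1}{33087} + 22242} = \frac{-10253 - 25711}{\frac{735921055}{33087}} = \left(-35964\right) \frac{33087}{735921055} = - \frac{1189940868}{735921055}$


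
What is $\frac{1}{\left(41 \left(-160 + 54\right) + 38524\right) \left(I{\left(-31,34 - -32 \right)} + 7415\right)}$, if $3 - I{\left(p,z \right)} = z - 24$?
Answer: $\frac{1}{252096928} \approx 3.9667 \cdot 10^{-9}$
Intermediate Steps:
$I{\left(p,z \right)} = 27 - z$ ($I{\left(p,z \right)} = 3 - \left(z - 24\right) = 3 - \left(-24 + z\right) = 27 - z$)
$\frac{1}{\left(41 \left(-160 + 54\right) + 38524\right) \left(I{\left(-31,34 - -32 \right)} + 7415\right)} = \frac{1}{\left(41 \left(-160 + 54\right) + 38524\right) \left(\left(27 - \left(34 - -32\right)\right) + 7415\right)} = \frac{1}{\left(41 \left(-106\right) + 38524\right) \left(\left(27 - \left(34 + 32\right)\right) + 7415\right)} = \frac{1}{\left(-4346 + 38524\right) \left(\left(27 - 66\right) + 7415\right)} = \frac{1}{34178 \left(\left(27 - 66\right) + 7415\right)} = \frac{1}{34178 \left(-39 + 7415\right)} = \frac{1}{34178 \cdot 7376} = \frac{1}{252096928}$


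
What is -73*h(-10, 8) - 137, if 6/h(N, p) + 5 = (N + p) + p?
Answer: -575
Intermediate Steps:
h(N, p) = 6/(-5 + N + 2*p) (h(N, p) = 6/(-5 + ((N + p) + p)) = 6/(-5 + (N + 2*p)) = 6/(-5 + N + 2*p))
-73*h(-10, 8) - 137 = -438/(-5 - 10 + 2*8) - 137 = -438/(-5 - 10 + 16) - 137 = -438/1 - 137 = -438 - 137 = -575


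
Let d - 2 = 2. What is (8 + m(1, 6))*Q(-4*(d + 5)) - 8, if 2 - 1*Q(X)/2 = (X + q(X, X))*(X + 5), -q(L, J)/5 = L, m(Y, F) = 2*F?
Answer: 178632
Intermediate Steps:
q(L, J) = -5*L
d = 4 (d = 2 + 2 = 4)
Q(X) = 4 + 8*X*(5 + X) (Q(X) = 4 - 2*(X - 5*X)*(X + 5) = 4 - 2*(-4*X)*(5 + X) = 4 - (-8)*X*(5 + X) = 4 + 8*X*(5 + X))
(8 + m(1, 6))*Q(-4*(d + 5)) - 8 = (8 + 2*6)*(4 + 8*(-4*(4 + 5))² + 40*(-4*(4 + 5))) - 8 = (8 + 12)*(4 + 8*(-4*9)² + 40*(-4*9)) - 8 = 20*(4 + 8*(-36)² + 40*(-36)) - 8 = 20*(4 + 8*1296 - 1440) - 8 = 20*(4 + 10368 - 1440) - 8 = 20*8932 - 8 = 178640 - 8 = 178632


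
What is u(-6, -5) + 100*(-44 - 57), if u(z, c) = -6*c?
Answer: -10070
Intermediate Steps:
u(-6, -5) + 100*(-44 - 57) = -6*(-5) + 100*(-44 - 57) = 30 + 100*(-101) = 30 - 10100 = -10070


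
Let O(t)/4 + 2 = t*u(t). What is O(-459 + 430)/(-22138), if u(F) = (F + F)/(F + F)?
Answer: 62/11069 ≈ 0.0056012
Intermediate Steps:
u(F) = 1 (u(F) = (2*F)/((2*F)) = (2*F)*(1/(2*F)) = 1)
O(t) = -8 + 4*t (O(t) = -8 + 4*(t*1) = -8 + 4*t)
O(-459 + 430)/(-22138) = (-8 + 4*(-459 + 430))/(-22138) = (-8 + 4*(-29))*(-1/22138) = (-8 - 116)*(-1/22138) = -124*(-1/22138) = 62/11069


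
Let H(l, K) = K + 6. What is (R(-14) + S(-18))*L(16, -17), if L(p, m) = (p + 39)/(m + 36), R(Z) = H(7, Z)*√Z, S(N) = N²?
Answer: 17820/19 - 440*I*√14/19 ≈ 937.89 - 86.649*I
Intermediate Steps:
H(l, K) = 6 + K
R(Z) = √Z*(6 + Z) (R(Z) = (6 + Z)*√Z = √Z*(6 + Z))
L(p, m) = (39 + p)/(36 + m)
(R(-14) + S(-18))*L(16, -17) = (√(-14)*(6 - 14) + (-18)²)*((39 + 16)/(36 - 17)) = ((I*√14)*(-8) + 324)*(55/19) = (-8*I*√14 + 324)*((1/19)*55) = (324 - 8*I*√14)*(55/19) = 17820/19 - 440*I*√14/19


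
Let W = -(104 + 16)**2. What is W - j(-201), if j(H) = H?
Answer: -14199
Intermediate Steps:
W = -14400 (W = -1*120**2 = -1*14400 = -14400)
W - j(-201) = -14400 - 1*(-201) = -14400 + 201 = -14199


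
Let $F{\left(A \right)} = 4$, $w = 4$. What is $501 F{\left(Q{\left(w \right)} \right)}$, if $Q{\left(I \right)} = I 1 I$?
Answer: $2004$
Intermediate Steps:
$Q{\left(I \right)} = I^{2}$ ($Q{\left(I \right)} = I I = I^{2}$)
$501 F{\left(Q{\left(w \right)} \right)} = 501 \cdot 4 = 2004$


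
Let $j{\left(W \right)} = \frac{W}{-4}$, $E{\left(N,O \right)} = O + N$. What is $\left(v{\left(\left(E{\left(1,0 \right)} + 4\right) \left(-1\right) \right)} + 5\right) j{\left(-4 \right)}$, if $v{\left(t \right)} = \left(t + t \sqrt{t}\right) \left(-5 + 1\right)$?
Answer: $25 + 20 i \sqrt{5} \approx 25.0 + 44.721 i$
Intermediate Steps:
$E{\left(N,O \right)} = N + O$
$j{\left(W \right)} = - \frac{W}{4}$ ($j{\left(W \right)} = W \left(- \frac{1}{4}\right) = - \frac{W}{4}$)
$v{\left(t \right)} = - 4 t - 4 t^{\frac{3}{2}}$ ($v{\left(t \right)} = \left(t + t^{\frac{3}{2}}\right) \left(-4\right) = - 4 t - 4 t^{\frac{3}{2}}$)
$\left(v{\left(\left(E{\left(1,0 \right)} + 4\right) \left(-1\right) \right)} + 5\right) j{\left(-4 \right)} = \left(\left(- 4 \left(\left(1 + 0\right) + 4\right) \left(-1\right) - 4 \left(\left(\left(1 + 0\right) + 4\right) \left(-1\right)\right)^{\frac{3}{2}}\right) + 5\right) \left(\left(- \frac{1}{4}\right) \left(-4\right)\right) = \left(\left(- 4 \left(1 + 4\right) \left(-1\right) - 4 \left(\left(1 + 4\right) \left(-1\right)\right)^{\frac{3}{2}}\right) + 5\right) 1 = \left(\left(- 4 \cdot 5 \left(-1\right) - 4 \left(5 \left(-1\right)\right)^{\frac{3}{2}}\right) + 5\right) 1 = \left(\left(\left(-4\right) \left(-5\right) - 4 \left(-5\right)^{\frac{3}{2}}\right) + 5\right) 1 = \left(\left(20 - 4 \left(- 5 i \sqrt{5}\right)\right) + 5\right) 1 = \left(\left(20 + 20 i \sqrt{5}\right) + 5\right) 1 = \left(25 + 20 i \sqrt{5}\right) 1 = 25 + 20 i \sqrt{5}$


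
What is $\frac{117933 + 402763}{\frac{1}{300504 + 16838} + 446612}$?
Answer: $\frac{165238710032}{141728745305} \approx 1.1659$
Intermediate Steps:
$\frac{117933 + 402763}{\frac{1}{300504 + 16838} + 446612} = \frac{520696}{\frac{1}{317342} + 446612} = \frac{520696}{\frac{141728745305}{317342}} = 520696 \cdot \frac{317342}{141728745305} = \frac{165238710032}{141728745305}$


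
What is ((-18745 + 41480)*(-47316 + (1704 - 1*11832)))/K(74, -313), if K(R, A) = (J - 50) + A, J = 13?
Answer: 130598934/35 ≈ 3.7314e+6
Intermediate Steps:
K(R, A) = -37 + A (K(R, A) = (13 - 50) + A = -37 + A)
((-18745 + 41480)*(-47316 + (1704 - 1*11832)))/K(74, -313) = ((-18745 + 41480)*(-47316 + (1704 - 1*11832)))/(-37 - 313) = (22735*(-47316 + (1704 - 11832)))/(-350) = (22735*(-47316 - 10128))*(-1/350) = (22735*(-57444))*(-1/350) = -1305989340*(-1/350) = 130598934/35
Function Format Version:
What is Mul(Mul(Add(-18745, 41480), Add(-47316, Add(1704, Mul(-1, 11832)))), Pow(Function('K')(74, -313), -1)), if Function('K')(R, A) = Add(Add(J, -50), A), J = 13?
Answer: Rational(130598934, 35) ≈ 3.7314e+6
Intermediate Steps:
Function('K')(R, A) = Add(-37, A) (Function('K')(R, A) = Add(Add(13, -50), A) = Add(-37, A))
Mul(Mul(Add(-18745, 41480), Add(-47316, Add(1704, Mul(-1, 11832)))), Pow(Function('K')(74, -313), -1)) = Mul(Mul(Add(-18745, 41480), Add(-47316, Add(1704, Mul(-1, 11832)))), Pow(Add(-37, -313), -1)) = Mul(Mul(22735, Add(-47316, Add(1704, -11832))), Pow(-350, -1)) = Mul(Mul(22735, Add(-47316, -10128)), Rational(-1, 350)) = Mul(Mul(22735, -57444), Rational(-1, 350)) = Mul(-1305989340, Rational(-1, 350)) = Rational(130598934, 35)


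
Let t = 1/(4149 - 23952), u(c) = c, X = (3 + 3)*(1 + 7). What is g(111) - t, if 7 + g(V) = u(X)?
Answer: 811924/19803 ≈ 41.000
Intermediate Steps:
X = 48 (X = 6*8 = 48)
t = -1/19803 (t = 1/(-19803) = -1/19803 ≈ -5.0497e-5)
g(V) = 41 (g(V) = -7 + 48 = 41)
g(111) - t = 41 - 1*(-1/19803) = 41 + 1/19803 = 811924/19803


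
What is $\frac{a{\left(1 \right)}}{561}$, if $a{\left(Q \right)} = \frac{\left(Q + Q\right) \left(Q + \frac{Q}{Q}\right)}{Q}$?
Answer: $\frac{4}{561} \approx 0.0071301$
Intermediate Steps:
$a{\left(Q \right)} = 2 + 2 Q$ ($a{\left(Q \right)} = \frac{2 Q \left(Q + 1\right)}{Q} = \frac{2 Q \left(1 + Q\right)}{Q} = 2 + 2 Q$)
$\frac{a{\left(1 \right)}}{561} = \frac{2 + 2 \cdot 1}{561} = \left(2 + 2\right) \frac{1}{561} = 4 \cdot \frac{1}{561} = \frac{4}{561}$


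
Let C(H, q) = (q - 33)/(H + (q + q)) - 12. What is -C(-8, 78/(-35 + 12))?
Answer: 3243/340 ≈ 9.5382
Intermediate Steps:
C(H, q) = -12 + (-33 + q)/(H + 2*q) (C(H, q) = (-33 + q)/(H + 2*q) - 12 = -12 + (-33 + q)/(H + 2*q))
-C(-8, 78/(-35 + 12)) = -(-33 - 1794/(-35 + 12) - 12*(-8))/(-8 + 2*(78/(-35 + 12))) = -(-33 - 1794/(-23) + 96)/(-8 + 2*(78/(-23))) = -(-33 - 1794*(-1)/23 + 96)/(-8 + 2*(78*(-1/23))) = -(-33 - 23*(-78/23) + 96)/(-8 + 2*(-78/23)) = -(-33 + 78 + 96)/(-8 - 156/23) = -141/(-340/23) = -(-23)*141/340 = -1*(-3243/340) = 3243/340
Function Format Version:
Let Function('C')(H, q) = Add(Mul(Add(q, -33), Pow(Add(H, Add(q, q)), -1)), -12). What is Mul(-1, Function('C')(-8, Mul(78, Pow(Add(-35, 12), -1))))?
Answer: Rational(3243, 340) ≈ 9.5382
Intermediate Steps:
Function('C')(H, q) = Add(-12, Mul(Pow(Add(H, Mul(2, q)), -1), Add(-33, q))) (Function('C')(H, q) = Add(Mul(Add(-33, q), Pow(Add(H, Mul(2, q)), -1)), -12) = Add(Mul(Pow(Add(H, Mul(2, q)), -1), Add(-33, q)), -12) = Add(-12, Mul(Pow(Add(H, Mul(2, q)), -1), Add(-33, q))))
Mul(-1, Function('C')(-8, Mul(78, Pow(Add(-35, 12), -1)))) = Mul(-1, Mul(Pow(Add(-8, Mul(2, Mul(78, Pow(Add(-35, 12), -1)))), -1), Add(-33, Mul(-23, Mul(78, Pow(Add(-35, 12), -1))), Mul(-12, -8)))) = Mul(-1, Mul(Pow(Add(-8, Mul(2, Mul(78, Pow(-23, -1)))), -1), Add(-33, Mul(-23, Mul(78, Pow(-23, -1))), 96))) = Mul(-1, Mul(Pow(Add(-8, Mul(2, Mul(78, Rational(-1, 23)))), -1), Add(-33, Mul(-23, Mul(78, Rational(-1, 23))), 96))) = Mul(-1, Mul(Pow(Add(-8, Mul(2, Rational(-78, 23))), -1), Add(-33, Mul(-23, Rational(-78, 23)), 96))) = Mul(-1, Mul(Pow(Add(-8, Rational(-156, 23)), -1), Add(-33, 78, 96))) = Mul(-1, Mul(Pow(Rational(-340, 23), -1), 141)) = Mul(-1, Mul(Rational(-23, 340), 141)) = Mul(-1, Rational(-3243, 340)) = Rational(3243, 340)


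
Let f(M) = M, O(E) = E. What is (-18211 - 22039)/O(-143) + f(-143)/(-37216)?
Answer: 1497964449/5321888 ≈ 281.47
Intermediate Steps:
(-18211 - 22039)/O(-143) + f(-143)/(-37216) = (-18211 - 22039)/(-143) - 143/(-37216) = -40250*(-1/143) - 143*(-1/37216) = 40250/143 + 143/37216 = 1497964449/5321888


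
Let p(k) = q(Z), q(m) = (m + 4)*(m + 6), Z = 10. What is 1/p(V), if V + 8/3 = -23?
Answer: 1/224 ≈ 0.0044643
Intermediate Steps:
V = -77/3 (V = -8/3 - 23 = -77/3 ≈ -25.667)
q(m) = (4 + m)*(6 + m)
p(k) = 224 (p(k) = 24 + 10**2 + 10*10 = 24 + 100 + 100 = 224)
1/p(V) = 1/224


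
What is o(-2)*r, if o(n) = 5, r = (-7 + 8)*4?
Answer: 20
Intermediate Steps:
r = 4 (r = 1*4 = 4)
o(-2)*r = 5*4 = 20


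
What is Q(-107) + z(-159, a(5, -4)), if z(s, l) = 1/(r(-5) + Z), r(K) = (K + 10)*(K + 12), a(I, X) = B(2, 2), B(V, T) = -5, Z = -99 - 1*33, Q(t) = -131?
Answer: -12708/97 ≈ -131.01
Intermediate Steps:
Z = -132 (Z = -99 - 33 = -132)
a(I, X) = -5
r(K) = (10 + K)*(12 + K)
z(s, l) = -1/97 (z(s, l) = 1/((120 + (-5)² + 22*(-5)) - 132) = 1/((120 + 25 - 110) - 132) = 1/(35 - 132) = 1/(-97) = -1/97)
Q(-107) + z(-159, a(5, -4)) = -131 - 1/97 = -12708/97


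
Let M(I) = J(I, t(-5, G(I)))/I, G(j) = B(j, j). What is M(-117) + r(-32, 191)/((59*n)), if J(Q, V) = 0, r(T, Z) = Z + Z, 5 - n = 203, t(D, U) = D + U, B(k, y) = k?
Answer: -191/5841 ≈ -0.032700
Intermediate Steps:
G(j) = j
n = -198 (n = 5 - 1*203 = 5 - 203 = -198)
r(T, Z) = 2*Z
M(I) = 0 (M(I) = 0/I = 0)
M(-117) + r(-32, 191)/((59*n)) = 0 + (2*191)/((59*(-198))) = 0 + 382/(-11682) = 0 + 382*(-1/11682) = 0 - 191/5841 = -191/5841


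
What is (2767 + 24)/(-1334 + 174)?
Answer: -2791/1160 ≈ -2.4060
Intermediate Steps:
(2767 + 24)/(-1334 + 174) = 2791/(-1160) = 2791*(-1/1160) = -2791/1160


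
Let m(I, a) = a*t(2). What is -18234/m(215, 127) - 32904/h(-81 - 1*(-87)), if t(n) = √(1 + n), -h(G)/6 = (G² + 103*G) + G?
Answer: 457/55 - 6078*√3/127 ≈ -74.584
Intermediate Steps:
h(G) = -624*G - 6*G² (h(G) = -6*((G² + 103*G) + G) = -6*(G² + 104*G) = -624*G - 6*G²)
m(I, a) = a*√3 (m(I, a) = a*√(1 + 2) = a*√3)
-18234/m(215, 127) - 32904/h(-81 - 1*(-87)) = -18234*√3/381 - 32904*(-1/(6*(-81 - 1*(-87))*(104 + (-81 - 1*(-87))))) = -6078*√3/127 - 32904*(-1/(6*(-81 + 87)*(104 + (-81 + 87)))) = -6078*√3/127 - 32904*(-1/(36*(104 + 6))) = -6078*√3/127 - 32904/((-6*6*110)) = -6078*√3/127 - 32904/(-3960) = -6078*√3/127 - 32904*(-1/3960) = -6078*√3/127 + 457/55 = 457/55 - 6078*√3/127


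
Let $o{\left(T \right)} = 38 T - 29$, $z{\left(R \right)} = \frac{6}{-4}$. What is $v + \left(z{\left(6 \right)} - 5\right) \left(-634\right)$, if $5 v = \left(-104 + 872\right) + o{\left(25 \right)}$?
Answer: $\frac{22294}{5} \approx 4458.8$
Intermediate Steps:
$z{\left(R \right)} = - \frac{3}{2}$ ($z{\left(R \right)} = 6 \left(- \frac{1}{4}\right) = - \frac{3}{2}$)
$o{\left(T \right)} = -29 + 38 T$
$v = \frac{1689}{5}$ ($v = \frac{\left(-104 + 872\right) + \left(-29 + 38 \cdot 25\right)}{5} = \frac{768 + \left(-29 + 950\right)}{5} = \frac{768 + 921}{5} = \frac{1}{5} \cdot 1689 = \frac{1689}{5} \approx 337.8$)
$v + \left(z{\left(6 \right)} - 5\right) \left(-634\right) = \frac{1689}{5} + \left(- \frac{3}{2} - 5\right) \left(-634\right) = \frac{1689}{5} - -4121 = \frac{1689}{5} + 4121 = \frac{22294}{5}$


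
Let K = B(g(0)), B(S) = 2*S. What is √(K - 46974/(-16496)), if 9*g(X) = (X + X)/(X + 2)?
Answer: √48430194/4124 ≈ 1.6875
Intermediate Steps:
g(X) = 2*X/(9*(2 + X)) (g(X) = ((X + X)/(X + 2))/9 = ((2*X)/(2 + X))/9 = (2*X/(2 + X))/9 = 2*X/(9*(2 + X)))
K = 0 (K = 2*((2/9)*0/(2 + 0)) = 2*((2/9)*0/2) = 2*((2/9)*0*(½)) = 2*0 = 0)
√(K - 46974/(-16496)) = √(0 - 46974/(-16496)) = √(0 - 46974*(-1/16496)) = √(0 + 23487/8248) = √(23487/8248) = √48430194/4124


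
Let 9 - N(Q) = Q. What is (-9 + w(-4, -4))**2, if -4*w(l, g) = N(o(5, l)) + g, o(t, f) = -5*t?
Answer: 1089/4 ≈ 272.25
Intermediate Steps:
N(Q) = 9 - Q
w(l, g) = -17/2 - g/4 (w(l, g) = -((9 - (-5)*5) + g)/4 = -((9 - 1*(-25)) + g)/4 = -((9 + 25) + g)/4 = -(34 + g)/4 = -17/2 - g/4)
(-9 + w(-4, -4))**2 = (-9 + (-17/2 - 1/4*(-4)))**2 = (-9 + (-17/2 + 1))**2 = (-9 - 15/2)**2 = (-33/2)**2 = 1089/4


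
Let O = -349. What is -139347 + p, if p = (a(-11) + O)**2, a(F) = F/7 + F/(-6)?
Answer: -31273499/1764 ≈ -17729.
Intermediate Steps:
a(F) = -F/42 (a(F) = F*(1/7) + F*(-1/6) = F/7 - F/6 = -F/42)
p = 214534609/1764 (p = (-1/42*(-11) - 349)**2 = (11/42 - 349)**2 = (-14647/42)**2 = 214534609/1764 ≈ 1.2162e+5)
-139347 + p = -139347 + 214534609/1764 = -31273499/1764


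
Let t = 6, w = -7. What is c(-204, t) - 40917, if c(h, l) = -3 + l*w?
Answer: -40962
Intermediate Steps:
c(h, l) = -3 - 7*l (c(h, l) = -3 + l*(-7) = -3 - 7*l)
c(-204, t) - 40917 = (-3 - 7*6) - 40917 = (-3 - 42) - 40917 = -45 - 40917 = -40962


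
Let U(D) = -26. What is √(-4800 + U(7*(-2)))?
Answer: I*√4826 ≈ 69.469*I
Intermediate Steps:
√(-4800 + U(7*(-2))) = √(-4800 - 26) = √(-4826) = I*√4826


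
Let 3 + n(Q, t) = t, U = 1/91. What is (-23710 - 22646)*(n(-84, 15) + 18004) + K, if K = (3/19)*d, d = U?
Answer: -1443973824381/1729 ≈ -8.3515e+8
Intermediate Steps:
U = 1/91 ≈ 0.010989
n(Q, t) = -3 + t
d = 1/91 ≈ 0.010989
K = 3/1729 (K = (3/19)*(1/91) = 3/1729 ≈ 0.0017351)
(-23710 - 22646)*(n(-84, 15) + 18004) + K = (-23710 - 22646)*((-3 + 15) + 18004) + 3/1729 = -46356*(12 + 18004) + 3/1729 = -46356*18016 + 3/1729 = -835149696 + 3/1729 = -1443973824381/1729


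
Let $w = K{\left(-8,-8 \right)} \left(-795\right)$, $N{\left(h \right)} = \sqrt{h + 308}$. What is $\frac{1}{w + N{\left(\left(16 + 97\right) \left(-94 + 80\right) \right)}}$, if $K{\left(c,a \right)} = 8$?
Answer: $- \frac{3180}{20225437} - \frac{7 i \sqrt{26}}{40450874} \approx -0.00015723 - 8.8238 \cdot 10^{-7} i$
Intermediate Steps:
$N{\left(h \right)} = \sqrt{308 + h}$
$w = -6360$ ($w = 8 \left(-795\right) = -6360$)
$\frac{1}{w + N{\left(\left(16 + 97\right) \left(-94 + 80\right) \right)}} = \frac{1}{-6360 + \sqrt{308 + \left(16 + 97\right) \left(-94 + 80\right)}} = \frac{1}{-6360 + \sqrt{308 + 113 \left(-14\right)}} = \frac{1}{-6360 + \sqrt{308 - 1582}} = \frac{1}{-6360 + \sqrt{-1274}} = \frac{1}{-6360 + 7 i \sqrt{26}}$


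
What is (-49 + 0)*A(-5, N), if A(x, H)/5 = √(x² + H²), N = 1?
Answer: -245*√26 ≈ -1249.3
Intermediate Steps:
A(x, H) = 5*√(H² + x²) (A(x, H) = 5*√(x² + H²) = 5*√(H² + x²))
(-49 + 0)*A(-5, N) = (-49 + 0)*(5*√(1² + (-5)²)) = -245*√(1 + 25) = -245*√26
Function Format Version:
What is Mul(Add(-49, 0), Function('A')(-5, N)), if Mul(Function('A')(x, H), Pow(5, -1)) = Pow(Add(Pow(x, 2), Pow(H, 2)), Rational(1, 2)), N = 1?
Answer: Mul(-245, Pow(26, Rational(1, 2))) ≈ -1249.3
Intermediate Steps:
Function('A')(x, H) = Mul(5, Pow(Add(Pow(H, 2), Pow(x, 2)), Rational(1, 2))) (Function('A')(x, H) = Mul(5, Pow(Add(Pow(x, 2), Pow(H, 2)), Rational(1, 2))) = Mul(5, Pow(Add(Pow(H, 2), Pow(x, 2)), Rational(1, 2))))
Mul(Add(-49, 0), Function('A')(-5, N)) = Mul(Add(-49, 0), Mul(5, Pow(Add(Pow(1, 2), Pow(-5, 2)), Rational(1, 2)))) = Mul(-49, Mul(5, Pow(Add(1, 25), Rational(1, 2)))) = Mul(-49, Mul(5, Pow(26, Rational(1, 2)))) = Mul(-245, Pow(26, Rational(1, 2)))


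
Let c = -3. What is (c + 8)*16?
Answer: 80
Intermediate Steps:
(c + 8)*16 = (-3 + 8)*16 = 5*16 = 80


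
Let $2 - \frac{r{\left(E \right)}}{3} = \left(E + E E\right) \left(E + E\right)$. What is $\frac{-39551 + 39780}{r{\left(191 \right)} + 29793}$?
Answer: $- \frac{229}{41996313} \approx -5.4529 \cdot 10^{-6}$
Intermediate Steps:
$r{\left(E \right)} = 6 - 6 E \left(E + E^{2}\right)$ ($r{\left(E \right)} = 6 - 3 \left(E + E E\right) \left(E + E\right) = 6 - 3 \left(E + E^{2}\right) 2 E = 6 - 3 \cdot 2 E \left(E + E^{2}\right) = 6 - 6 E \left(E + E^{2}\right)$)
$\frac{-39551 + 39780}{r{\left(191 \right)} + 29793} = \frac{-39551 + 39780}{\left(6 - 6 \cdot 191^{2} - 6 \cdot 191^{3}\right) + 29793} = \frac{229}{\left(6 - 218886 - 41807226\right) + 29793} = \frac{229}{-42026106 + 29793} = \frac{229}{-41996313} = 229 \left(- \frac{1}{41996313}\right) = - \frac{229}{41996313}$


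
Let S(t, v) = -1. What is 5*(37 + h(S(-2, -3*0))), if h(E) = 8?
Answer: 225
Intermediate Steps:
5*(37 + h(S(-2, -3*0))) = 5*(37 + 8) = 5*45 = 225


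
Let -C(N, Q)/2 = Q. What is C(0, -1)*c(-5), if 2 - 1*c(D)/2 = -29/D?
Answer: -76/5 ≈ -15.200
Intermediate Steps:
C(N, Q) = -2*Q
c(D) = 4 + 58/D (c(D) = 4 - (-58)/D = 4 + 58/D)
C(0, -1)*c(-5) = (-2*(-1))*(4 + 58/(-5)) = 2*(4 + 58*(-⅕)) = 2*(4 - 58/5) = 2*(-38/5) = -76/5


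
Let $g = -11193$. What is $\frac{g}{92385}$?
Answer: $- \frac{3731}{30795} \approx -0.12116$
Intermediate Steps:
$\frac{g}{92385} = - \frac{11193}{92385} = \left(-11193\right) \frac{1}{92385} = - \frac{3731}{30795}$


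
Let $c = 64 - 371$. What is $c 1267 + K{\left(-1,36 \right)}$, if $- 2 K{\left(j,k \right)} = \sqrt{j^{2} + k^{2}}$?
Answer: $-388969 - \frac{\sqrt{1297}}{2} \approx -3.8899 \cdot 10^{5}$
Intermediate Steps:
$K{\left(j,k \right)} = - \frac{\sqrt{j^{2} + k^{2}}}{2}$
$c = -307$ ($c = 64 - 371 = -307$)
$c 1267 + K{\left(-1,36 \right)} = \left(-307\right) 1267 - \frac{\sqrt{\left(-1\right)^{2} + 36^{2}}}{2} = -388969 - \frac{\sqrt{1 + 1296}}{2} = -388969 - \frac{\sqrt{1297}}{2}$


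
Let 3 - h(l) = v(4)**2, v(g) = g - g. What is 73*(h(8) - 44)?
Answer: -2993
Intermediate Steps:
v(g) = 0
h(l) = 3 (h(l) = 3 - 1*0**2 = 3 - 1*0 = 3 + 0 = 3)
73*(h(8) - 44) = 73*(3 - 44) = 73*(-41) = -2993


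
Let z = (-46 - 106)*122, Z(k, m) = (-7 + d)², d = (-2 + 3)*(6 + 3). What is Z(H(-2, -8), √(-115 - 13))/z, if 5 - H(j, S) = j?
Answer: -1/4636 ≈ -0.00021570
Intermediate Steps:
H(j, S) = 5 - j
d = 9 (d = 1*9 = 9)
Z(k, m) = 4 (Z(k, m) = (-7 + 9)² = 2² = 4)
z = -18544 (z = -152*122 = -18544)
Z(H(-2, -8), √(-115 - 13))/z = 4/(-18544) = 4*(-1/18544) = -1/4636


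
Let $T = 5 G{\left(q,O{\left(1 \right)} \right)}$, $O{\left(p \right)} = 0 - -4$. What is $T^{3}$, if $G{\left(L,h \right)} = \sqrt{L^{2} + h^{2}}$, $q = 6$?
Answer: $13000 \sqrt{13} \approx 46872.0$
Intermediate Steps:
$O{\left(p \right)} = 4$ ($O{\left(p \right)} = 0 + 4 = 4$)
$T = 10 \sqrt{13}$ ($T = 5 \sqrt{6^{2} + 4^{2}} = 5 \sqrt{36 + 16} = 5 \sqrt{52} = 5 \cdot 2 \sqrt{13} = 10 \sqrt{13} \approx 36.056$)
$T^{3} = \left(10 \sqrt{13}\right)^{3} = 13000 \sqrt{13}$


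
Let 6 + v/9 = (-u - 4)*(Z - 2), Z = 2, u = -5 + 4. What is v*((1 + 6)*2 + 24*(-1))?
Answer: 540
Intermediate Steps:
u = -1
v = -54 (v = -54 + 9*((-1*(-1) - 4)*(2 - 2)) = -54 + 9*((1 - 4)*0) = -54 + 9*(-3*0) = -54 + 9*0 = -54 + 0 = -54)
v*((1 + 6)*2 + 24*(-1)) = -54*((1 + 6)*2 + 24*(-1)) = -54*(7*2 - 24) = -54*(14 - 24) = -54*(-10) = 540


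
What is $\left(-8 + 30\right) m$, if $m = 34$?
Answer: $748$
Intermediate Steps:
$\left(-8 + 30\right) m = \left(-8 + 30\right) 34 = 22 \cdot 34 = 748$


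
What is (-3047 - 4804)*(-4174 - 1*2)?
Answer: 32785776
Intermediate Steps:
(-3047 - 4804)*(-4174 - 1*2) = -7851*(-4174 - 2) = -7851*(-4176) = 32785776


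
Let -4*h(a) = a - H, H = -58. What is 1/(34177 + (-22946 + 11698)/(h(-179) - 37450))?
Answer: 149679/5115624175 ≈ 2.9259e-5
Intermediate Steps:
h(a) = -29/2 - a/4 (h(a) = -(a - 1*(-58))/4 = -(a + 58)/4 = -(58 + a)/4 = -29/2 - a/4)
1/(34177 + (-22946 + 11698)/(h(-179) - 37450)) = 1/(34177 + (-22946 + 11698)/((-29/2 - ¼*(-179)) - 37450)) = 1/(34177 - 11248/((-29/2 + 179/4) - 37450)) = 1/(34177 - 11248/(121/4 - 37450)) = 1/(34177 - 11248/(-149679/4)) = 1/(34177 - 11248*(-4/149679)) = 1/(34177 + 44992/149679) = 1/(5115624175/149679) = 149679/5115624175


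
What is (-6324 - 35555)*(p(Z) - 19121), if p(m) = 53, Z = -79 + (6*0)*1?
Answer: 798548772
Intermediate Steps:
Z = -79 (Z = -79 + 0*1 = -79 + 0 = -79)
(-6324 - 35555)*(p(Z) - 19121) = (-6324 - 35555)*(53 - 19121) = -41879*(-19068) = 798548772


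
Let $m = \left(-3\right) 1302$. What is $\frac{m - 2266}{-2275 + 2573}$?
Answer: $- \frac{3086}{149} \approx -20.711$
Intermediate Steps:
$m = -3906$
$\frac{m - 2266}{-2275 + 2573} = \frac{-3906 - 2266}{-2275 + 2573} = - \frac{6172}{298} = \left(-6172\right) \frac{1}{298} = - \frac{3086}{149}$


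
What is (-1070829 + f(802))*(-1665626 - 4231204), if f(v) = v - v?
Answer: 6314496572070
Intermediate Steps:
f(v) = 0
(-1070829 + f(802))*(-1665626 - 4231204) = (-1070829 + 0)*(-1665626 - 4231204) = -1070829*(-5896830) = 6314496572070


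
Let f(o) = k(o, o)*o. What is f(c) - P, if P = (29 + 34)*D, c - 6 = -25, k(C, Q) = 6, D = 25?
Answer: -1689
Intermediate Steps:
c = -19 (c = 6 - 25 = -19)
P = 1575 (P = (29 + 34)*25 = 63*25 = 1575)
f(o) = 6*o
f(c) - P = 6*(-19) - 1*1575 = -114 - 1575 = -1689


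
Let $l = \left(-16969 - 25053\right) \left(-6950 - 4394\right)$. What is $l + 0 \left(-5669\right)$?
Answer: $476697568$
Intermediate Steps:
$l = 476697568$ ($l = \left(-42022\right) \left(-11344\right) = 476697568$)
$l + 0 \left(-5669\right) = 476697568 + 0 \left(-5669\right) = 476697568 + 0 = 476697568$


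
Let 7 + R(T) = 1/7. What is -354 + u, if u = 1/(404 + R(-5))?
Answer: -984113/2780 ≈ -354.00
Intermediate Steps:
R(T) = -48/7 (R(T) = -7 + 1/7 = -7 + 1*(⅐) = -7 + ⅐ = -48/7)
u = 7/2780 (u = 1/(404 - 48/7) = 1/(2780/7) = 7/2780 ≈ 0.0025180)
-354 + u = -354 + 7/2780 = -984113/2780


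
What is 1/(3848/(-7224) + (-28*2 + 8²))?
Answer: 903/6743 ≈ 0.13392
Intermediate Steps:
1/(3848/(-7224) + (-28*2 + 8²)) = 1/(3848*(-1/7224) + (-56 + 64)) = 1/(-481/903 + 8) = 1/(6743/903) = 903/6743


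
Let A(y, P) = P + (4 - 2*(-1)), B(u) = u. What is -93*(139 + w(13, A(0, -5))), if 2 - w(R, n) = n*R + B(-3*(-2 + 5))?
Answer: -12741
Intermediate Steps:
A(y, P) = 6 + P (A(y, P) = P + (4 + 2) = P + 6 = 6 + P)
w(R, n) = 11 - R*n (w(R, n) = 2 - (n*R - 3*(-2 + 5)) = 2 - (R*n - 3*3) = 2 - (R*n - 9) = 2 - (-9 + R*n) = 2 + (9 - R*n) = 11 - R*n)
-93*(139 + w(13, A(0, -5))) = -93*(139 + (11 - 1*13*(6 - 5))) = -93*(139 + (11 - 1*13*1)) = -93*(139 + (11 - 13)) = -93*(139 - 2) = -93*137 = -12741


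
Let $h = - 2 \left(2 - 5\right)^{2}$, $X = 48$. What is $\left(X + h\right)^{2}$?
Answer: $900$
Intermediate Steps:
$h = -18$ ($h = - 2 \left(-3\right)^{2} = \left(-2\right) 9 = -18$)
$\left(X + h\right)^{2} = \left(48 - 18\right)^{2} = 30^{2} = 900$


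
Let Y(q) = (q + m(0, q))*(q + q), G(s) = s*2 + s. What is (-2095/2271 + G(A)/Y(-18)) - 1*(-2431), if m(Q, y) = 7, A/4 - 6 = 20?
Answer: 20241816/8327 ≈ 2430.9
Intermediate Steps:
A = 104 (A = 24 + 4*20 = 24 + 80 = 104)
G(s) = 3*s (G(s) = 2*s + s = 3*s)
Y(q) = 2*q*(7 + q) (Y(q) = (q + 7)*(q + q) = (7 + q)*(2*q) = 2*q*(7 + q))
(-2095/2271 + G(A)/Y(-18)) - 1*(-2431) = (-2095/2271 + (3*104)/((2*(-18)*(7 - 18)))) - 1*(-2431) = (-2095*1/2271 + 312/((2*(-18)*(-11)))) + 2431 = (-2095/2271 + 312/396) + 2431 = (-2095/2271 + 312*(1/396)) + 2431 = (-2095/2271 + 26/33) + 2431 = -1121/8327 + 2431 = 20241816/8327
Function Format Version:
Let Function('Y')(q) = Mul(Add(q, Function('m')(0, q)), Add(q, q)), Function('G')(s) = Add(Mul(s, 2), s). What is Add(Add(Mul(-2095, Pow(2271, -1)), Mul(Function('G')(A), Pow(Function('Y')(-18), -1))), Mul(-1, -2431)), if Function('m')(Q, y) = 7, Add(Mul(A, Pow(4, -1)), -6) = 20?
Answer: Rational(20241816, 8327) ≈ 2430.9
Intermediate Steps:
A = 104 (A = Add(24, Mul(4, 20)) = Add(24, 80) = 104)
Function('G')(s) = Mul(3, s) (Function('G')(s) = Add(Mul(2, s), s) = Mul(3, s))
Function('Y')(q) = Mul(2, q, Add(7, q)) (Function('Y')(q) = Mul(Add(q, 7), Add(q, q)) = Mul(Add(7, q), Mul(2, q)) = Mul(2, q, Add(7, q)))
Add(Add(Mul(-2095, Pow(2271, -1)), Mul(Function('G')(A), Pow(Function('Y')(-18), -1))), Mul(-1, -2431)) = Add(Add(Mul(-2095, Pow(2271, -1)), Mul(Mul(3, 104), Pow(Mul(2, -18, Add(7, -18)), -1))), Mul(-1, -2431)) = Add(Add(Mul(-2095, Rational(1, 2271)), Mul(312, Pow(Mul(2, -18, -11), -1))), 2431) = Add(Add(Rational(-2095, 2271), Mul(312, Pow(396, -1))), 2431) = Add(Add(Rational(-2095, 2271), Mul(312, Rational(1, 396))), 2431) = Add(Add(Rational(-2095, 2271), Rational(26, 33)), 2431) = Add(Rational(-1121, 8327), 2431) = Rational(20241816, 8327)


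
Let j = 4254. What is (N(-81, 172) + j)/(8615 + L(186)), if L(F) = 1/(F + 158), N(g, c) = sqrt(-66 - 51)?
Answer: 1463376/2963561 + 1032*I*sqrt(13)/2963561 ≈ 0.49379 + 0.0012556*I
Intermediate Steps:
N(g, c) = 3*I*sqrt(13) (N(g, c) = sqrt(-117) = 3*I*sqrt(13))
L(F) = 1/(158 + F)
(N(-81, 172) + j)/(8615 + L(186)) = (3*I*sqrt(13) + 4254)/(8615 + 1/(158 + 186)) = (4254 + 3*I*sqrt(13))/(8615 + 1/344) = (4254 + 3*I*sqrt(13))/(2963561/344) = (4254 + 3*I*sqrt(13))*(344/2963561) = 1463376/2963561 + 1032*I*sqrt(13)/2963561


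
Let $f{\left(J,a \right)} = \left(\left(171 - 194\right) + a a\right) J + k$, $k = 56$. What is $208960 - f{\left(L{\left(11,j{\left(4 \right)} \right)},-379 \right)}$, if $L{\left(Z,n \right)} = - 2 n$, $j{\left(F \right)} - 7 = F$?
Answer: $3368500$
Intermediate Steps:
$j{\left(F \right)} = 7 + F$
$f{\left(J,a \right)} = 56 + J \left(-23 + a^{2}\right)$ ($f{\left(J,a \right)} = \left(\left(171 - 194\right) + a a\right) J + 56 = \left(-23 + a^{2}\right) J + 56 = J \left(-23 + a^{2}\right) + 56 = 56 + J \left(-23 + a^{2}\right)$)
$208960 - f{\left(L{\left(11,j{\left(4 \right)} \right)},-379 \right)} = 208960 - \left(56 - 23 \left(- 2 \left(7 + 4\right)\right) + - 2 \left(7 + 4\right) \left(-379\right)^{2}\right) = 208960 - \left(56 - 23 \left(\left(-2\right) 11\right) + \left(-2\right) 11 \cdot 143641\right) = 208960 - \left(56 - -506 - 3160102\right) = 208960 - \left(56 + 506 - 3160102\right) = 208960 - -3159540 = 208960 + 3159540 = 3368500$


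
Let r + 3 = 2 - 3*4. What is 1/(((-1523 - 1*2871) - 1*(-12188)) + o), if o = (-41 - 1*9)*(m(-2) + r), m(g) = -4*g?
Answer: 1/8044 ≈ 0.00012432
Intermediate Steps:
r = -13 (r = -3 + (2 - 3*4) = -3 + (2 - 12) = -3 - 10 = -13)
o = 250 (o = (-41 - 1*9)*(-4*(-2) - 13) = (-41 - 9)*(8 - 13) = -50*(-5) = 250)
1/(((-1523 - 1*2871) - 1*(-12188)) + o) = 1/(((-1523 - 1*2871) - 1*(-12188)) + 250) = 1/(((-1523 - 2871) + 12188) + 250) = 1/((-4394 + 12188) + 250) = 1/(7794 + 250) = 1/8044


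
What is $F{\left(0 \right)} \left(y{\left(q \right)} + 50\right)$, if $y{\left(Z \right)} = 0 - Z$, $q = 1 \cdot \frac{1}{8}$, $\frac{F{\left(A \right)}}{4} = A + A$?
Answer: $0$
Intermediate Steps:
$F{\left(A \right)} = 8 A$ ($F{\left(A \right)} = 4 \left(A + A\right) = 4 \cdot 2 A = 8 A$)
$q = \frac{1}{8}$ ($q = 1 \cdot \frac{1}{8} = \frac{1}{8} \approx 0.125$)
$y{\left(Z \right)} = - Z$
$F{\left(0 \right)} \left(y{\left(q \right)} + 50\right) = 8 \cdot 0 \left(\left(-1\right) \frac{1}{8} + 50\right) = 0 \left(- \frac{1}{8} + 50\right) = 0 \cdot \frac{399}{8} = 0$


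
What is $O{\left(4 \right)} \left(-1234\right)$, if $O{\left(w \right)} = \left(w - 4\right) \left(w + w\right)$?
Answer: $0$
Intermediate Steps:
$O{\left(w \right)} = 2 w \left(-4 + w\right)$ ($O{\left(w \right)} = \left(-4 + w\right) 2 w = 2 w \left(-4 + w\right)$)
$O{\left(4 \right)} \left(-1234\right) = 2 \cdot 4 \left(-4 + 4\right) \left(-1234\right) = 2 \cdot 4 \cdot 0 \left(-1234\right) = 0 \left(-1234\right) = 0$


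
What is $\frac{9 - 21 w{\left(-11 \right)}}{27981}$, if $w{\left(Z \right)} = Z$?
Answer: $\frac{80}{9327} \approx 0.0085772$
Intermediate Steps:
$\frac{9 - 21 w{\left(-11 \right)}}{27981} = \frac{9 - -231}{27981} = \left(9 + 231\right) \frac{1}{27981} = 240 \cdot \frac{1}{27981} = \frac{80}{9327}$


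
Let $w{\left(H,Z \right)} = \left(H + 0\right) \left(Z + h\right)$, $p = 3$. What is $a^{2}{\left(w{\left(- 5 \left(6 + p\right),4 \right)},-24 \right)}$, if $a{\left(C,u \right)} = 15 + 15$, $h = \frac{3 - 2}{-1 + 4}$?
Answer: $900$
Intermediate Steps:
$h = \frac{1}{3}$ ($h = 1 \cdot \frac{1}{3} = \frac{1}{3} \approx 0.33333$)
$w{\left(H,Z \right)} = H \left(\frac{1}{3} + Z\right)$ ($w{\left(H,Z \right)} = \left(H + 0\right) \left(Z + \frac{1}{3}\right) = H \left(\frac{1}{3} + Z\right)$)
$a{\left(C,u \right)} = 30$
$a^{2}{\left(w{\left(- 5 \left(6 + p\right),4 \right)},-24 \right)} = 30^{2} = 900$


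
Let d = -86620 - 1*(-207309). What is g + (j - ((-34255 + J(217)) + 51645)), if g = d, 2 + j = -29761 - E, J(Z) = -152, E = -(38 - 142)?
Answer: 73584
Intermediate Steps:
E = 104 (E = -1*(-104) = 104)
j = -29867 (j = -2 + (-29761 - 1*104) = -2 + (-29761 - 104) = -2 - 29865 = -29867)
d = 120689 (d = -86620 + 207309 = 120689)
g = 120689
g + (j - ((-34255 + J(217)) + 51645)) = 120689 + (-29867 - ((-34255 - 152) + 51645)) = 120689 + (-29867 - (-34407 + 51645)) = 120689 + (-29867 - 1*17238) = 120689 + (-29867 - 17238) = 120689 - 47105 = 73584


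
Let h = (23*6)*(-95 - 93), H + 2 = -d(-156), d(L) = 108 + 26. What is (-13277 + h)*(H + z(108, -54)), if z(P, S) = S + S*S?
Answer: -106916446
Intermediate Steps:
d(L) = 134
z(P, S) = S + S**2
H = -136 (H = -2 - 1*134 = -2 - 134 = -136)
h = -25944 (h = 138*(-188) = -25944)
(-13277 + h)*(H + z(108, -54)) = (-13277 - 25944)*(-136 - 54*(1 - 54)) = -39221*(-136 - 54*(-53)) = -39221*(-136 + 2862) = -39221*2726 = -106916446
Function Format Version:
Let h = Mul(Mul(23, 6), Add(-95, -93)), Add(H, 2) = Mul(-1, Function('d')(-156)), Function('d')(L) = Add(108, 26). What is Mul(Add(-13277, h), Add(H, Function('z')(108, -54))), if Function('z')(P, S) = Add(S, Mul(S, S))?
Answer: -106916446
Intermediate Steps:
Function('d')(L) = 134
Function('z')(P, S) = Add(S, Pow(S, 2))
H = -136 (H = Add(-2, Mul(-1, 134)) = Add(-2, -134) = -136)
h = -25944 (h = Mul(138, -188) = -25944)
Mul(Add(-13277, h), Add(H, Function('z')(108, -54))) = Mul(Add(-13277, -25944), Add(-136, Mul(-54, Add(1, -54)))) = Mul(-39221, Add(-136, Mul(-54, -53))) = Mul(-39221, Add(-136, 2862)) = Mul(-39221, 2726) = -106916446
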